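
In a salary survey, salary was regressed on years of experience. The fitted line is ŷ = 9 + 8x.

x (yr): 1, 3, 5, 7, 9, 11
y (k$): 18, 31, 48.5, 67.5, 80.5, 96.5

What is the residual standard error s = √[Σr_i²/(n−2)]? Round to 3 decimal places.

s = 1.732

x=1: ŷ = 9 + 8·1 = 17; r = 18 − 17 = 1
x=3: ŷ = 9 + 8·3 = 33; r = 31 − 33 = -2
x=5: ŷ = 9 + 8·5 = 49; r = 48.5 − 49 = -0.5
x=7: ŷ = 9 + 8·7 = 65; r = 67.5 − 65 = 2.5
x=9: ŷ = 9 + 8·9 = 81; r = 80.5 − 81 = -0.5
x=11: ŷ = 9 + 8·11 = 97; r = 96.5 − 97 = -0.5
SSE = 1 + 4 + 0.25 + 6.25 + 0.25 + 0.25 = 12
s = √(12/4) = √3 ≈ 1.732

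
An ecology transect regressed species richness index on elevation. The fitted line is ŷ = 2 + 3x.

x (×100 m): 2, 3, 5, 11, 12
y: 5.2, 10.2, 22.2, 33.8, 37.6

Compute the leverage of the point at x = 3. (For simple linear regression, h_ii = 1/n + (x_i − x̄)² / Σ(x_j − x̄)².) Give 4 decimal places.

x̄ = (2 + 3 + 5 + 11 + 12)/5 = 6.6
Σ(x − x̄)² = 21.16 + 12.96 + 2.56 + 19.36 + 29.16 = 85.2
h = 1/5 + (-3.6)²/85.2 = 0.2 + 0.152113 = 0.3521

h = 0.3521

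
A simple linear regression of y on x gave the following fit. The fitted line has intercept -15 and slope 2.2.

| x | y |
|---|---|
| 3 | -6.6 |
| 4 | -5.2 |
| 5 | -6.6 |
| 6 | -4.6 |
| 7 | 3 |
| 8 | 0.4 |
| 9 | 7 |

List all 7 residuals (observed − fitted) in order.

1.8, 1, -2.6, -2.8, 2.6, -2.2, 2.2

x=3: ŷ = -15 + 2.2·3 = -8.4; e = -6.6 − (-8.4) = 1.8
x=4: ŷ = -15 + 2.2·4 = -6.2; e = -5.2 − (-6.2) = 1
x=5: ŷ = -15 + 2.2·5 = -4; e = -6.6 − (-4) = -2.6
x=6: ŷ = -15 + 2.2·6 = -1.8; e = -4.6 − (-1.8) = -2.8
x=7: ŷ = -15 + 2.2·7 = 0.4; e = 3 − 0.4 = 2.6
x=8: ŷ = -15 + 2.2·8 = 2.6; e = 0.4 − 2.6 = -2.2
x=9: ŷ = -15 + 2.2·9 = 4.8; e = 7 − 4.8 = 2.2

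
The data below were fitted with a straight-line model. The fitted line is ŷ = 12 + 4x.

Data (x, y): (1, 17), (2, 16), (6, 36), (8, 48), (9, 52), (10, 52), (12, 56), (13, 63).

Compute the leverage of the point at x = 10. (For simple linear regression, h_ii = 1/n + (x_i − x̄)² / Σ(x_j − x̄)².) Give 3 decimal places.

x̄ = (1 + 2 + 6 + 8 + 9 + 10 + 12 + 13)/8 = 7.625
Σ(x − x̄)² = 43.8906 + 31.6406 + 2.64062 + 0.140625 + 1.89062 + 5.64062 + 19.1406 + 28.8906 = 133.875
h = 1/8 + (2.375)²/133.875 = 0.125 + 0.0421335 = 0.167

h = 0.167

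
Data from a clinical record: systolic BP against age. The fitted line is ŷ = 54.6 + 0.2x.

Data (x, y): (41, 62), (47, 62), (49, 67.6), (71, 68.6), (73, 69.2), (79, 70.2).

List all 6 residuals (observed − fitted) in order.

-0.8, -2, 3.2, -0.2, 0, -0.2

x=41: ŷ = 54.6 + 0.2·41 = 62.8; r = 62 − 62.8 = -0.8
x=47: ŷ = 54.6 + 0.2·47 = 64; r = 62 − 64 = -2
x=49: ŷ = 54.6 + 0.2·49 = 64.4; r = 67.6 − 64.4 = 3.2
x=71: ŷ = 54.6 + 0.2·71 = 68.8; r = 68.6 − 68.8 = -0.2
x=73: ŷ = 54.6 + 0.2·73 = 69.2; r = 69.2 − 69.2 = 0
x=79: ŷ = 54.6 + 0.2·79 = 70.4; r = 70.2 − 70.4 = -0.2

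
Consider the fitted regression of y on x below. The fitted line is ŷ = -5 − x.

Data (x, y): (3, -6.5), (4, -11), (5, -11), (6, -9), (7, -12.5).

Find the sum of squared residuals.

x=3: ŷ = -5 − 3 = -8; r = -6.5 − (-8) = 1.5
x=4: ŷ = -5 − 4 = -9; r = -11 − (-9) = -2
x=5: ŷ = -5 − 5 = -10; r = -11 − (-10) = -1
x=6: ŷ = -5 − 6 = -11; r = -9 − (-11) = 2
x=7: ŷ = -5 − 7 = -12; r = -12.5 − (-12) = -0.5
SSE = 2.25 + 4 + 1 + 4 + 0.25 = 11.5

SSE = 11.5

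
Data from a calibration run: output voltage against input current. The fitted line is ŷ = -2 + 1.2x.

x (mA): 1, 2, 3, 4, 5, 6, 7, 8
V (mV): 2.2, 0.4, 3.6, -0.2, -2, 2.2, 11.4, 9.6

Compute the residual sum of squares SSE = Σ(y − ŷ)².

x=1: ŷ = -2 + 1.2·1 = -0.8; r = 2.2 − (-0.8) = 3
x=2: ŷ = -2 + 1.2·2 = 0.4; r = 0.4 − 0.4 = 0
x=3: ŷ = -2 + 1.2·3 = 1.6; r = 3.6 − 1.6 = 2
x=4: ŷ = -2 + 1.2·4 = 2.8; r = -0.2 − 2.8 = -3
x=5: ŷ = -2 + 1.2·5 = 4; r = -2 − 4 = -6
x=6: ŷ = -2 + 1.2·6 = 5.2; r = 2.2 − 5.2 = -3
x=7: ŷ = -2 + 1.2·7 = 6.4; r = 11.4 − 6.4 = 5
x=8: ŷ = -2 + 1.2·8 = 7.6; r = 9.6 − 7.6 = 2
SSE = 9 + 0 + 4 + 9 + 36 + 9 + 25 + 4 = 96

SSE = 96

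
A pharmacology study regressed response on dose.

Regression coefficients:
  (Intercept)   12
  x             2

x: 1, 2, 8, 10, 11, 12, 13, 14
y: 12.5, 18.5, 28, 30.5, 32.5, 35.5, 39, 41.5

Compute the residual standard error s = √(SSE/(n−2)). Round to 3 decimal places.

s = 1.658

x=1: ŷ = 12 + 2·1 = 14; e = 12.5 − 14 = -1.5
x=2: ŷ = 12 + 2·2 = 16; e = 18.5 − 16 = 2.5
x=8: ŷ = 12 + 2·8 = 28; e = 28 − 28 = 0
x=10: ŷ = 12 + 2·10 = 32; e = 30.5 − 32 = -1.5
x=11: ŷ = 12 + 2·11 = 34; e = 32.5 − 34 = -1.5
x=12: ŷ = 12 + 2·12 = 36; e = 35.5 − 36 = -0.5
x=13: ŷ = 12 + 2·13 = 38; e = 39 − 38 = 1
x=14: ŷ = 12 + 2·14 = 40; e = 41.5 − 40 = 1.5
SSE = 2.25 + 6.25 + 0 + 2.25 + 2.25 + 0.25 + 1 + 2.25 = 16.5
s = √(16.5/6) = √2.75 ≈ 1.658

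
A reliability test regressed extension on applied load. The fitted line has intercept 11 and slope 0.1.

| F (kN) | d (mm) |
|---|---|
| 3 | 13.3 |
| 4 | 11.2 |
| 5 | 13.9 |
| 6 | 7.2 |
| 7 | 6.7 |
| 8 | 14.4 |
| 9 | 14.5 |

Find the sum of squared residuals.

SSE = 67.68

F=3: d̂ = 11 + 0.1·3 = 11.3; e = 13.3 − 11.3 = 2
F=4: d̂ = 11 + 0.1·4 = 11.4; e = 11.2 − 11.4 = -0.2
F=5: d̂ = 11 + 0.1·5 = 11.5; e = 13.9 − 11.5 = 2.4
F=6: d̂ = 11 + 0.1·6 = 11.6; e = 7.2 − 11.6 = -4.4
F=7: d̂ = 11 + 0.1·7 = 11.7; e = 6.7 − 11.7 = -5
F=8: d̂ = 11 + 0.1·8 = 11.8; e = 14.4 − 11.8 = 2.6
F=9: d̂ = 11 + 0.1·9 = 11.9; e = 14.5 − 11.9 = 2.6
SSE = 4 + 0.04 + 5.76 + 19.36 + 25 + 6.76 + 6.76 = 67.68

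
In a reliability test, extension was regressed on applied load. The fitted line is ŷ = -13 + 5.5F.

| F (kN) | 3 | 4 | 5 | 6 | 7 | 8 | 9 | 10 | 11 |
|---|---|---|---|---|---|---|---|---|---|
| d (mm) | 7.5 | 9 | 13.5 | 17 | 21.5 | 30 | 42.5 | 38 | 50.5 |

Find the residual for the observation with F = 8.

r = -1

ŷ = -13 + 5.5·8 = 31
r = 30 − 31 = -1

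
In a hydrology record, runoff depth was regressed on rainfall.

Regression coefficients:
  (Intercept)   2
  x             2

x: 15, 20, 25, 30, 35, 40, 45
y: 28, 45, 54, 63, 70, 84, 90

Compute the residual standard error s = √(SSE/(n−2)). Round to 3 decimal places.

s = 2.898

x=15: ŷ = 2 + 2·15 = 32; r = 28 − 32 = -4
x=20: ŷ = 2 + 2·20 = 42; r = 45 − 42 = 3
x=25: ŷ = 2 + 2·25 = 52; r = 54 − 52 = 2
x=30: ŷ = 2 + 2·30 = 62; r = 63 − 62 = 1
x=35: ŷ = 2 + 2·35 = 72; r = 70 − 72 = -2
x=40: ŷ = 2 + 2·40 = 82; r = 84 − 82 = 2
x=45: ŷ = 2 + 2·45 = 92; r = 90 − 92 = -2
SSE = 16 + 9 + 4 + 1 + 4 + 4 + 4 = 42
s = √(42/5) = √8.4 ≈ 2.898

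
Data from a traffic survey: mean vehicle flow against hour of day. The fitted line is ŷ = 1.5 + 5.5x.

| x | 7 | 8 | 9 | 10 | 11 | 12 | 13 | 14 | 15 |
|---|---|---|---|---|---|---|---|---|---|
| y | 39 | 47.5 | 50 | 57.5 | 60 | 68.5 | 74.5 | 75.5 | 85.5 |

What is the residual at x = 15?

ŷ = 1.5 + 5.5·15 = 84
r = 85.5 − 84 = 1.5

r = 1.5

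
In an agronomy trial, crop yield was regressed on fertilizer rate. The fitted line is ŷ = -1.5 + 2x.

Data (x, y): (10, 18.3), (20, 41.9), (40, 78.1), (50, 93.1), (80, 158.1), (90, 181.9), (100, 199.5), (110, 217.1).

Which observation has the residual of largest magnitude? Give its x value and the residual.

x = 50, r = -5.4

x=10: ŷ = -1.5 + 2·10 = 18.5; r = 18.3 − 18.5 = -0.2
x=20: ŷ = -1.5 + 2·20 = 38.5; r = 41.9 − 38.5 = 3.4
x=40: ŷ = -1.5 + 2·40 = 78.5; r = 78.1 − 78.5 = -0.4
x=50: ŷ = -1.5 + 2·50 = 98.5; r = 93.1 − 98.5 = -5.4
x=80: ŷ = -1.5 + 2·80 = 158.5; r = 158.1 − 158.5 = -0.4
x=90: ŷ = -1.5 + 2·90 = 178.5; r = 181.9 − 178.5 = 3.4
x=100: ŷ = -1.5 + 2·100 = 198.5; r = 199.5 − 198.5 = 1
x=110: ŷ = -1.5 + 2·110 = 218.5; r = 217.1 − 218.5 = -1.4
Largest |r| is 5.4 at x = 50, residual -5.4.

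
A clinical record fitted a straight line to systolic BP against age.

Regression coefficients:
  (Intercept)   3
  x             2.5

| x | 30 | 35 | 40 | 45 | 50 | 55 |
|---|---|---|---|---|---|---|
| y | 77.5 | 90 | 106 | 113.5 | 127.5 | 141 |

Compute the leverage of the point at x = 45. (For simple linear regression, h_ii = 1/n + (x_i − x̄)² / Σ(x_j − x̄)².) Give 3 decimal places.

x̄ = (30 + 35 + 40 + 45 + 50 + 55)/6 = 42.5
Σ(x − x̄)² = 156.25 + 56.25 + 6.25 + 6.25 + 56.25 + 156.25 = 437.5
h = 1/6 + (2.5)²/437.5 = 0.166667 + 0.0142857 = 0.181

h = 0.181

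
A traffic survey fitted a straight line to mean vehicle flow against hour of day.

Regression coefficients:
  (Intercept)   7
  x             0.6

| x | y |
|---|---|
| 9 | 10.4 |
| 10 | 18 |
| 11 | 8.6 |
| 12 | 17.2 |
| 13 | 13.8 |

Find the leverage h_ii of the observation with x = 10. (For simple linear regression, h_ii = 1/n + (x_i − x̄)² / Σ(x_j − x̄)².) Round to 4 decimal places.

h = 0.3000

x̄ = (9 + 10 + 11 + 12 + 13)/5 = 11
Σ(x − x̄)² = 4 + 1 + 0 + 1 + 4 = 10
h = 1/5 + (-1)²/10 = 0.2 + 0.1 = 0.3000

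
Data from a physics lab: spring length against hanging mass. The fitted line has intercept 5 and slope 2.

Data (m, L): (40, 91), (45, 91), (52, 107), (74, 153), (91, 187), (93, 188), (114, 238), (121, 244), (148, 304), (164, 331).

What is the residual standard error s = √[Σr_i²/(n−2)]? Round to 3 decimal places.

s = 3.742

m=40: ŷ = 5 + 2·40 = 85; r = 91 − 85 = 6
m=45: ŷ = 5 + 2·45 = 95; r = 91 − 95 = -4
m=52: ŷ = 5 + 2·52 = 109; r = 107 − 109 = -2
m=74: ŷ = 5 + 2·74 = 153; r = 153 − 153 = 0
m=91: ŷ = 5 + 2·91 = 187; r = 187 − 187 = 0
m=93: ŷ = 5 + 2·93 = 191; r = 188 − 191 = -3
m=114: ŷ = 5 + 2·114 = 233; r = 238 − 233 = 5
m=121: ŷ = 5 + 2·121 = 247; r = 244 − 247 = -3
m=148: ŷ = 5 + 2·148 = 301; r = 304 − 301 = 3
m=164: ŷ = 5 + 2·164 = 333; r = 331 − 333 = -2
SSE = 36 + 16 + 4 + 0 + 0 + 9 + 25 + 9 + 9 + 4 = 112
s = √(112/8) = √14 ≈ 3.742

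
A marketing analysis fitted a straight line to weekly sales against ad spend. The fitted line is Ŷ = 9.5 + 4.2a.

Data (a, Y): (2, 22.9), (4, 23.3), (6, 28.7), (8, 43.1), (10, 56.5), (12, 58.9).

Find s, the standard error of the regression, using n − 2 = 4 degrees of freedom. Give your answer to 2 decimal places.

s = 4.90

a=2: Ŷ = 9.5 + 4.2·2 = 17.9; r = 22.9 − 17.9 = 5
a=4: Ŷ = 9.5 + 4.2·4 = 26.3; r = 23.3 − 26.3 = -3
a=6: Ŷ = 9.5 + 4.2·6 = 34.7; r = 28.7 − 34.7 = -6
a=8: Ŷ = 9.5 + 4.2·8 = 43.1; r = 43.1 − 43.1 = 0
a=10: Ŷ = 9.5 + 4.2·10 = 51.5; r = 56.5 − 51.5 = 5
a=12: Ŷ = 9.5 + 4.2·12 = 59.9; r = 58.9 − 59.9 = -1
SSE = 25 + 9 + 36 + 0 + 25 + 1 = 96
s = √(96/4) = √24 ≈ 4.90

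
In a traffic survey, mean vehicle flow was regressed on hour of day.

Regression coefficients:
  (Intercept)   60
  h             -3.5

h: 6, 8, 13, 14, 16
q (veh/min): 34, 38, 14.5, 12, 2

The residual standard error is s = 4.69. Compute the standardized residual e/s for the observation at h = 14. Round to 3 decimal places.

0.213

q̂ = 60 − 3.5·14 = 11
e = 12 − 11 = 1
e/s = 1 / 4.69 = 0.213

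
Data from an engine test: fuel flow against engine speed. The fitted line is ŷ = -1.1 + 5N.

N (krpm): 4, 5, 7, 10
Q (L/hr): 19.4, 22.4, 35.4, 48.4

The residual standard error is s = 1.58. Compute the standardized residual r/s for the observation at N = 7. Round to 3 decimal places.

ŷ = -1.1 + 5·7 = 33.9
r = 35.4 − 33.9 = 1.5
r/s = 1.5 / 1.58 = 0.949

0.949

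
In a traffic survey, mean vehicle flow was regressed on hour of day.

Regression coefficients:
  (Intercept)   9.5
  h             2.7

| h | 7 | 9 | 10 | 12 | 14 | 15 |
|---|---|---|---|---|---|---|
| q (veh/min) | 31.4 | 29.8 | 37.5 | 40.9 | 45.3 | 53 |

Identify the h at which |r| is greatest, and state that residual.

h=7: q̂ = 9.5 + 2.7·7 = 28.4; r = 31.4 − 28.4 = 3
h=9: q̂ = 9.5 + 2.7·9 = 33.8; r = 29.8 − 33.8 = -4
h=10: q̂ = 9.5 + 2.7·10 = 36.5; r = 37.5 − 36.5 = 1
h=12: q̂ = 9.5 + 2.7·12 = 41.9; r = 40.9 − 41.9 = -1
h=14: q̂ = 9.5 + 2.7·14 = 47.3; r = 45.3 − 47.3 = -2
h=15: q̂ = 9.5 + 2.7·15 = 50; r = 53 − 50 = 3
Largest |r| is 4 at h = 9, residual -4.

h = 9, r = -4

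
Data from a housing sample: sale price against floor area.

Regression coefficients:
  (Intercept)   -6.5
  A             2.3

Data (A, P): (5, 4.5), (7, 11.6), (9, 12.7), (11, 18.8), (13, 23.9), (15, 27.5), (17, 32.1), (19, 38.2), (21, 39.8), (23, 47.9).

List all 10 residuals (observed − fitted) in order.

A=5: ŷ = -6.5 + 2.3·5 = 5; r = 4.5 − 5 = -0.5
A=7: ŷ = -6.5 + 2.3·7 = 9.6; r = 11.6 − 9.6 = 2
A=9: ŷ = -6.5 + 2.3·9 = 14.2; r = 12.7 − 14.2 = -1.5
A=11: ŷ = -6.5 + 2.3·11 = 18.8; r = 18.8 − 18.8 = 0
A=13: ŷ = -6.5 + 2.3·13 = 23.4; r = 23.9 − 23.4 = 0.5
A=15: ŷ = -6.5 + 2.3·15 = 28; r = 27.5 − 28 = -0.5
A=17: ŷ = -6.5 + 2.3·17 = 32.6; r = 32.1 − 32.6 = -0.5
A=19: ŷ = -6.5 + 2.3·19 = 37.2; r = 38.2 − 37.2 = 1
A=21: ŷ = -6.5 + 2.3·21 = 41.8; r = 39.8 − 41.8 = -2
A=23: ŷ = -6.5 + 2.3·23 = 46.4; r = 47.9 − 46.4 = 1.5

-0.5, 2, -1.5, 0, 0.5, -0.5, -0.5, 1, -2, 1.5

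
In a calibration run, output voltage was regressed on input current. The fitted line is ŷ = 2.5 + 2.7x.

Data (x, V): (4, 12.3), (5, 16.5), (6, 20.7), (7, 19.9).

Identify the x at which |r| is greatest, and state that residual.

x=4: ŷ = 2.5 + 2.7·4 = 13.3; r = 12.3 − 13.3 = -1
x=5: ŷ = 2.5 + 2.7·5 = 16; r = 16.5 − 16 = 0.5
x=6: ŷ = 2.5 + 2.7·6 = 18.7; r = 20.7 − 18.7 = 2
x=7: ŷ = 2.5 + 2.7·7 = 21.4; r = 19.9 − 21.4 = -1.5
Largest |r| is 2 at x = 6, residual 2.

x = 6, r = 2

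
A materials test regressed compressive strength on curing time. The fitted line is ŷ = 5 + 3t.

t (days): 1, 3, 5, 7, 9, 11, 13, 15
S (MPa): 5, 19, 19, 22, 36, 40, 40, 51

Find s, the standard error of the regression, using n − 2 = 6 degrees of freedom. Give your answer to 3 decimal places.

s = 3.830

t=1: ŷ = 5 + 3·1 = 8; e = 5 − 8 = -3
t=3: ŷ = 5 + 3·3 = 14; e = 19 − 14 = 5
t=5: ŷ = 5 + 3·5 = 20; e = 19 − 20 = -1
t=7: ŷ = 5 + 3·7 = 26; e = 22 − 26 = -4
t=9: ŷ = 5 + 3·9 = 32; e = 36 − 32 = 4
t=11: ŷ = 5 + 3·11 = 38; e = 40 − 38 = 2
t=13: ŷ = 5 + 3·13 = 44; e = 40 − 44 = -4
t=15: ŷ = 5 + 3·15 = 50; e = 51 − 50 = 1
SSE = 9 + 25 + 1 + 16 + 16 + 4 + 16 + 1 = 88
s = √(88/6) = √14.6667 ≈ 3.830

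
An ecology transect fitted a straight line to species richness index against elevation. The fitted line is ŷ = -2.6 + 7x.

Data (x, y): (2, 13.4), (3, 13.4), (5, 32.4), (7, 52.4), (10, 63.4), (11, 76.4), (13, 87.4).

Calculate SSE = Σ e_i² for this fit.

SSE = 86

x=2: ŷ = -2.6 + 7·2 = 11.4; e = 13.4 − 11.4 = 2
x=3: ŷ = -2.6 + 7·3 = 18.4; e = 13.4 − 18.4 = -5
x=5: ŷ = -2.6 + 7·5 = 32.4; e = 32.4 − 32.4 = 0
x=7: ŷ = -2.6 + 7·7 = 46.4; e = 52.4 − 46.4 = 6
x=10: ŷ = -2.6 + 7·10 = 67.4; e = 63.4 − 67.4 = -4
x=11: ŷ = -2.6 + 7·11 = 74.4; e = 76.4 − 74.4 = 2
x=13: ŷ = -2.6 + 7·13 = 88.4; e = 87.4 − 88.4 = -1
SSE = 4 + 25 + 0 + 36 + 16 + 4 + 1 = 86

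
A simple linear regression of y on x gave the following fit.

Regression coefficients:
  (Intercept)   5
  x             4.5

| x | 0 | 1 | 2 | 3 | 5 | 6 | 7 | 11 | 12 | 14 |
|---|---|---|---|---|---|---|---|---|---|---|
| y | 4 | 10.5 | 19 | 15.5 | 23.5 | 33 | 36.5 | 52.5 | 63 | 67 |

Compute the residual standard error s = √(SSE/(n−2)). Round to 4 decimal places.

s = 3.0414

x=0: ŷ = 5 + 4.5·0 = 5; r = 4 − 5 = -1
x=1: ŷ = 5 + 4.5·1 = 9.5; r = 10.5 − 9.5 = 1
x=2: ŷ = 5 + 4.5·2 = 14; r = 19 − 14 = 5
x=3: ŷ = 5 + 4.5·3 = 18.5; r = 15.5 − 18.5 = -3
x=5: ŷ = 5 + 4.5·5 = 27.5; r = 23.5 − 27.5 = -4
x=6: ŷ = 5 + 4.5·6 = 32; r = 33 − 32 = 1
x=7: ŷ = 5 + 4.5·7 = 36.5; r = 36.5 − 36.5 = 0
x=11: ŷ = 5 + 4.5·11 = 54.5; r = 52.5 − 54.5 = -2
x=12: ŷ = 5 + 4.5·12 = 59; r = 63 − 59 = 4
x=14: ŷ = 5 + 4.5·14 = 68; r = 67 − 68 = -1
SSE = 1 + 1 + 25 + 9 + 16 + 1 + 0 + 4 + 16 + 1 = 74
s = √(74/8) = √9.25 ≈ 3.0414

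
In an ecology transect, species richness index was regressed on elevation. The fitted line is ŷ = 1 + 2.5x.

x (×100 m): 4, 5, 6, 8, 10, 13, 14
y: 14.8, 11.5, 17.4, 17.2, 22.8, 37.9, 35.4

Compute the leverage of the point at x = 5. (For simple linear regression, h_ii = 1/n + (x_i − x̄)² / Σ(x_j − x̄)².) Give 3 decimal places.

x̄ = (4 + 5 + 6 + 8 + 10 + 13 + 14)/7 = 8.57143
Σ(x − x̄)² = 20.898 + 12.7551 + 6.61224 + 0.326531 + 2.04082 + 19.6122 + 29.4694 = 91.7143
h = 1/7 + (-3.57143)²/91.7143 = 0.142857 + 0.139074 = 0.282

h = 0.282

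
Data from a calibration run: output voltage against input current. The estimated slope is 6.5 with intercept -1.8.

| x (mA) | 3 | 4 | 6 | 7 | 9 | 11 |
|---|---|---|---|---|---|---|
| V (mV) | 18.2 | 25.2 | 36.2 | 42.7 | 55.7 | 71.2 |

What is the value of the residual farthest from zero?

x=3: V̂ = -1.8 + 6.5·3 = 17.7; e = 18.2 − 17.7 = 0.5
x=4: V̂ = -1.8 + 6.5·4 = 24.2; e = 25.2 − 24.2 = 1
x=6: V̂ = -1.8 + 6.5·6 = 37.2; e = 36.2 − 37.2 = -1
x=7: V̂ = -1.8 + 6.5·7 = 43.7; e = 42.7 − 43.7 = -1
x=9: V̂ = -1.8 + 6.5·9 = 56.7; e = 55.7 − 56.7 = -1
x=11: V̂ = -1.8 + 6.5·11 = 69.7; e = 71.2 − 69.7 = 1.5
Largest |e| is 1.5 at x = 11, residual 1.5.

e = 1.5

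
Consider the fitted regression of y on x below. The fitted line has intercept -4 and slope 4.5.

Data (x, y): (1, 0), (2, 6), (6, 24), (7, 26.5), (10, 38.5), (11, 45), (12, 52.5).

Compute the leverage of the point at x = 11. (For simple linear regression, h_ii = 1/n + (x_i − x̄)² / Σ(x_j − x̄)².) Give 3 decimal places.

x̄ = (1 + 2 + 6 + 7 + 10 + 11 + 12)/7 = 7
Σ(x − x̄)² = 36 + 25 + 1 + 0 + 9 + 16 + 25 = 112
h = 1/7 + (4)²/112 = 0.142857 + 0.142857 = 0.286

h = 0.286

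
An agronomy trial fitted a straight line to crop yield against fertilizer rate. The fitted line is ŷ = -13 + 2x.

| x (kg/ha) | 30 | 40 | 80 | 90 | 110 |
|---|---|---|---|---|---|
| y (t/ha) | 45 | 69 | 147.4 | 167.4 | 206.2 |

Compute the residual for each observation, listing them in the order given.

x=30: ŷ = -13 + 2·30 = 47; e = 45 − 47 = -2
x=40: ŷ = -13 + 2·40 = 67; e = 69 − 67 = 2
x=80: ŷ = -13 + 2·80 = 147; e = 147.4 − 147 = 0.4
x=90: ŷ = -13 + 2·90 = 167; e = 167.4 − 167 = 0.4
x=110: ŷ = -13 + 2·110 = 207; e = 206.2 − 207 = -0.8

-2, 2, 0.4, 0.4, -0.8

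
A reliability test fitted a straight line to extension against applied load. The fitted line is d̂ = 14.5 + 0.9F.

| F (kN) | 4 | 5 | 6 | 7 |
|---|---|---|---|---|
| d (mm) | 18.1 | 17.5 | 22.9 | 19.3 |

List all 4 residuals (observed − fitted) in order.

0, -1.5, 3, -1.5

F=4: d̂ = 14.5 + 0.9·4 = 18.1; r = 18.1 − 18.1 = 0
F=5: d̂ = 14.5 + 0.9·5 = 19; r = 17.5 − 19 = -1.5
F=6: d̂ = 14.5 + 0.9·6 = 19.9; r = 22.9 − 19.9 = 3
F=7: d̂ = 14.5 + 0.9·7 = 20.8; r = 19.3 − 20.8 = -1.5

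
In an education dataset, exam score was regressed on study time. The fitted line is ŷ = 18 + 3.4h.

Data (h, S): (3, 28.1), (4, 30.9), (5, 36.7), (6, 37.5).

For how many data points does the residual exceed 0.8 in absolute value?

2

h=3: ŷ = 18 + 3.4·3 = 28.2; e = 28.1 − 28.2 = -0.1
h=4: ŷ = 18 + 3.4·4 = 31.6; e = 30.9 − 31.6 = -0.7
h=5: ŷ = 18 + 3.4·5 = 35; e = 36.7 − 35 = 1.7
h=6: ŷ = 18 + 3.4·6 = 38.4; e = 37.5 − 38.4 = -0.9
|e| > 0.8: h=5 (|e|=1.7), h=6 (|e|=0.9) → 2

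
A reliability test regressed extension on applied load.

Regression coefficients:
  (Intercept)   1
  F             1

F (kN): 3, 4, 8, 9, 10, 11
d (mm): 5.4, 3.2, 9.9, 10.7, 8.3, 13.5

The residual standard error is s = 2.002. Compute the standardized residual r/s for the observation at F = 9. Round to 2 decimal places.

0.35

d̂ = 1 + 9 = 10
r = 10.7 − 10 = 0.7
r/s = 0.7 / 2.002 = 0.35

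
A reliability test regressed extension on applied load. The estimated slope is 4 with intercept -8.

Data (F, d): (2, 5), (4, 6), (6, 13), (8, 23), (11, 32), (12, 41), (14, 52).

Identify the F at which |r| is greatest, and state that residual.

F = 2, r = 5

F=2: ŷ = -8 + 4·2 = 0; r = 5 − 0 = 5
F=4: ŷ = -8 + 4·4 = 8; r = 6 − 8 = -2
F=6: ŷ = -8 + 4·6 = 16; r = 13 − 16 = -3
F=8: ŷ = -8 + 4·8 = 24; r = 23 − 24 = -1
F=11: ŷ = -8 + 4·11 = 36; r = 32 − 36 = -4
F=12: ŷ = -8 + 4·12 = 40; r = 41 − 40 = 1
F=14: ŷ = -8 + 4·14 = 48; r = 52 − 48 = 4
Largest |r| is 5 at F = 2, residual 5.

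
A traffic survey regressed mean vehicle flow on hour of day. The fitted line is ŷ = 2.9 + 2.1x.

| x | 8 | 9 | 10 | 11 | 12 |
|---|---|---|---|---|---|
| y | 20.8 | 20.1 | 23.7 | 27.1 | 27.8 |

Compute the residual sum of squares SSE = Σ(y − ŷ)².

SSE = 5.44

x=8: ŷ = 2.9 + 2.1·8 = 19.7; e = 20.8 − 19.7 = 1.1
x=9: ŷ = 2.9 + 2.1·9 = 21.8; e = 20.1 − 21.8 = -1.7
x=10: ŷ = 2.9 + 2.1·10 = 23.9; e = 23.7 − 23.9 = -0.2
x=11: ŷ = 2.9 + 2.1·11 = 26; e = 27.1 − 26 = 1.1
x=12: ŷ = 2.9 + 2.1·12 = 28.1; e = 27.8 − 28.1 = -0.3
SSE = 1.21 + 2.89 + 0.04 + 1.21 + 0.09 = 5.44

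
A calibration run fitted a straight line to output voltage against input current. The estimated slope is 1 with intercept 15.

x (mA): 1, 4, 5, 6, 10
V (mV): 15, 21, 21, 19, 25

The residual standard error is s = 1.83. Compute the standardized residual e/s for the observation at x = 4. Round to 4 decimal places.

1.0929

V̂ = 15 + 4 = 19
e = 21 − 19 = 2
e/s = 2 / 1.83 = 1.0929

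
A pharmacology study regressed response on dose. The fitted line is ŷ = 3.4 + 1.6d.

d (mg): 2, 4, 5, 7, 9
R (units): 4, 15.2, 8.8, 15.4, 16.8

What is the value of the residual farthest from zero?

e = 5.4

d=2: ŷ = 3.4 + 1.6·2 = 6.6; e = 4 − 6.6 = -2.6
d=4: ŷ = 3.4 + 1.6·4 = 9.8; e = 15.2 − 9.8 = 5.4
d=5: ŷ = 3.4 + 1.6·5 = 11.4; e = 8.8 − 11.4 = -2.6
d=7: ŷ = 3.4 + 1.6·7 = 14.6; e = 15.4 − 14.6 = 0.8
d=9: ŷ = 3.4 + 1.6·9 = 17.8; e = 16.8 − 17.8 = -1
Largest |e| is 5.4 at d = 4, residual 5.4.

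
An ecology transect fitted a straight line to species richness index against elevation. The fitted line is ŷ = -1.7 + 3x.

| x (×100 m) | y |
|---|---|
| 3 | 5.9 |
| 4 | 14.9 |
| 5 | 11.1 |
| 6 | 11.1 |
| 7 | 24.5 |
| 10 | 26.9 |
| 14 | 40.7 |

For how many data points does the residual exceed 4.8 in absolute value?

x=3: ŷ = -1.7 + 3·3 = 7.3; r = 5.9 − 7.3 = -1.4
x=4: ŷ = -1.7 + 3·4 = 10.3; r = 14.9 − 10.3 = 4.6
x=5: ŷ = -1.7 + 3·5 = 13.3; r = 11.1 − 13.3 = -2.2
x=6: ŷ = -1.7 + 3·6 = 16.3; r = 11.1 − 16.3 = -5.2
x=7: ŷ = -1.7 + 3·7 = 19.3; r = 24.5 − 19.3 = 5.2
x=10: ŷ = -1.7 + 3·10 = 28.3; r = 26.9 − 28.3 = -1.4
x=14: ŷ = -1.7 + 3·14 = 40.3; r = 40.7 − 40.3 = 0.4
|r| > 4.8: x=6 (|r|=5.2), x=7 (|r|=5.2) → 2

2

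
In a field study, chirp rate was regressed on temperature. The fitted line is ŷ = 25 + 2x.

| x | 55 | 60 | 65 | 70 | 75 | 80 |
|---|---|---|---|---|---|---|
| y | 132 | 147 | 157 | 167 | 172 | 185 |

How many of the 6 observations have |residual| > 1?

5

x=55: ŷ = 25 + 2·55 = 135; e = 132 − 135 = -3
x=60: ŷ = 25 + 2·60 = 145; e = 147 − 145 = 2
x=65: ŷ = 25 + 2·65 = 155; e = 157 − 155 = 2
x=70: ŷ = 25 + 2·70 = 165; e = 167 − 165 = 2
x=75: ŷ = 25 + 2·75 = 175; e = 172 − 175 = -3
x=80: ŷ = 25 + 2·80 = 185; e = 185 − 185 = 0
|e| > 1: x=55 (|e|=3), x=60 (|e|=2), x=65 (|e|=2), x=70 (|e|=2), x=75 (|e|=3) → 5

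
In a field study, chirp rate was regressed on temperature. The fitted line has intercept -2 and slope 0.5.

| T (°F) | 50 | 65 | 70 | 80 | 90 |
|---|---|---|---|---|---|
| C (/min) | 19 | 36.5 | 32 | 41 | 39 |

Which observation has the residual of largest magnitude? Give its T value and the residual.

T=50: Ĉ = -2 + 0.5·50 = 23; r = 19 − 23 = -4
T=65: Ĉ = -2 + 0.5·65 = 30.5; r = 36.5 − 30.5 = 6
T=70: Ĉ = -2 + 0.5·70 = 33; r = 32 − 33 = -1
T=80: Ĉ = -2 + 0.5·80 = 38; r = 41 − 38 = 3
T=90: Ĉ = -2 + 0.5·90 = 43; r = 39 − 43 = -4
Largest |r| is 6 at T = 65, residual 6.

T = 65, r = 6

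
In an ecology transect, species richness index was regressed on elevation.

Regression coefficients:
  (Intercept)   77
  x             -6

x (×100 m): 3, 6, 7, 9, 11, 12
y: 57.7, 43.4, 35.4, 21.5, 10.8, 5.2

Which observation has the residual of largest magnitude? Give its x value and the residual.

x=3: ŷ = 77 − 6·3 = 59; r = 57.7 − 59 = -1.3
x=6: ŷ = 77 − 6·6 = 41; r = 43.4 − 41 = 2.4
x=7: ŷ = 77 − 6·7 = 35; r = 35.4 − 35 = 0.4
x=9: ŷ = 77 − 6·9 = 23; r = 21.5 − 23 = -1.5
x=11: ŷ = 77 − 6·11 = 11; r = 10.8 − 11 = -0.2
x=12: ŷ = 77 − 6·12 = 5; r = 5.2 − 5 = 0.2
Largest |r| is 2.4 at x = 6, residual 2.4.

x = 6, r = 2.4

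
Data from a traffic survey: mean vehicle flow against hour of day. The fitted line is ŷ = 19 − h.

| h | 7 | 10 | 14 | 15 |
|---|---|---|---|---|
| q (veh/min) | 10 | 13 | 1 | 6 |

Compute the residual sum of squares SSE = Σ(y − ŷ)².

h=7: ŷ = 19 − 7 = 12; e = 10 − 12 = -2
h=10: ŷ = 19 − 10 = 9; e = 13 − 9 = 4
h=14: ŷ = 19 − 14 = 5; e = 1 − 5 = -4
h=15: ŷ = 19 − 15 = 4; e = 6 − 4 = 2
SSE = 4 + 16 + 16 + 4 = 40

SSE = 40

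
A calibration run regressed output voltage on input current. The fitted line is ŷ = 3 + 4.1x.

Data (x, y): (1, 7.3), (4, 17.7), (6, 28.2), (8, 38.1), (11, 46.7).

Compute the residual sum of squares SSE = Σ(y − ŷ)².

SSE = 10.54

x=1: ŷ = 3 + 4.1·1 = 7.1; e = 7.3 − 7.1 = 0.2
x=4: ŷ = 3 + 4.1·4 = 19.4; e = 17.7 − 19.4 = -1.7
x=6: ŷ = 3 + 4.1·6 = 27.6; e = 28.2 − 27.6 = 0.6
x=8: ŷ = 3 + 4.1·8 = 35.8; e = 38.1 − 35.8 = 2.3
x=11: ŷ = 3 + 4.1·11 = 48.1; e = 46.7 − 48.1 = -1.4
SSE = 0.04 + 2.89 + 0.36 + 5.29 + 1.96 = 10.54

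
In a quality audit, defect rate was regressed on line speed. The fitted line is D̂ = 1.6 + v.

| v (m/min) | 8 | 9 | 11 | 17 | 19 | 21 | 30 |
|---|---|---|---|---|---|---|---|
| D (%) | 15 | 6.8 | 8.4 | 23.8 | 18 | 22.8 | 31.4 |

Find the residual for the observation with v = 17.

e = 5.2

D̂ = 1.6 + 17 = 18.6
e = 23.8 − 18.6 = 5.2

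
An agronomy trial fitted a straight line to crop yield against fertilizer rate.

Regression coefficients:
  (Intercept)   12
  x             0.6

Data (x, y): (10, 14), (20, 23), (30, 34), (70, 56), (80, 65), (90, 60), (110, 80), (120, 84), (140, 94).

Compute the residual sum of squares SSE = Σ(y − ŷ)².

x=10: ŷ = 12 + 0.6·10 = 18; e = 14 − 18 = -4
x=20: ŷ = 12 + 0.6·20 = 24; e = 23 − 24 = -1
x=30: ŷ = 12 + 0.6·30 = 30; e = 34 − 30 = 4
x=70: ŷ = 12 + 0.6·70 = 54; e = 56 − 54 = 2
x=80: ŷ = 12 + 0.6·80 = 60; e = 65 − 60 = 5
x=90: ŷ = 12 + 0.6·90 = 66; e = 60 − 66 = -6
x=110: ŷ = 12 + 0.6·110 = 78; e = 80 − 78 = 2
x=120: ŷ = 12 + 0.6·120 = 84; e = 84 − 84 = 0
x=140: ŷ = 12 + 0.6·140 = 96; e = 94 − 96 = -2
SSE = 16 + 1 + 16 + 4 + 25 + 36 + 4 + 0 + 4 = 106

SSE = 106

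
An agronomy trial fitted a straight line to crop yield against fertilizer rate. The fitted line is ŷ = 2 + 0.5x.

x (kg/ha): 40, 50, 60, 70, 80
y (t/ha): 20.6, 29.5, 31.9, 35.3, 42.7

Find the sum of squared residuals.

x=40: ŷ = 2 + 0.5·40 = 22; e = 20.6 − 22 = -1.4
x=50: ŷ = 2 + 0.5·50 = 27; e = 29.5 − 27 = 2.5
x=60: ŷ = 2 + 0.5·60 = 32; e = 31.9 − 32 = -0.1
x=70: ŷ = 2 + 0.5·70 = 37; e = 35.3 − 37 = -1.7
x=80: ŷ = 2 + 0.5·80 = 42; e = 42.7 − 42 = 0.7
SSE = 1.96 + 6.25 + 0.01 + 2.89 + 0.49 = 11.6

SSE = 11.6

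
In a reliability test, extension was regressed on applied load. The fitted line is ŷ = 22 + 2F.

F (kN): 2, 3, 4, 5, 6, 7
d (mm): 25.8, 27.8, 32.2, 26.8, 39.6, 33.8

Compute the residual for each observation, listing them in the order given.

-0.2, -0.2, 2.2, -5.2, 5.6, -2.2

F=2: ŷ = 22 + 2·2 = 26; e = 25.8 − 26 = -0.2
F=3: ŷ = 22 + 2·3 = 28; e = 27.8 − 28 = -0.2
F=4: ŷ = 22 + 2·4 = 30; e = 32.2 − 30 = 2.2
F=5: ŷ = 22 + 2·5 = 32; e = 26.8 − 32 = -5.2
F=6: ŷ = 22 + 2·6 = 34; e = 39.6 − 34 = 5.6
F=7: ŷ = 22 + 2·7 = 36; e = 33.8 − 36 = -2.2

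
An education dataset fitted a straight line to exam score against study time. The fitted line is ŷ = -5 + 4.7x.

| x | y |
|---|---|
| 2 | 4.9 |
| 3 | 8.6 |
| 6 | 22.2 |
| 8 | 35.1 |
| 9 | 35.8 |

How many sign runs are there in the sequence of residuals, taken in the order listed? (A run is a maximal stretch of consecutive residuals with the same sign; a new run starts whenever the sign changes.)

4 runs

x=2: ŷ = -5 + 4.7·2 = 4.4; e = 4.9 − 4.4 = 0.5
x=3: ŷ = -5 + 4.7·3 = 9.1; e = 8.6 − 9.1 = -0.5
x=6: ŷ = -5 + 4.7·6 = 23.2; e = 22.2 − 23.2 = -1
x=8: ŷ = -5 + 4.7·8 = 32.6; e = 35.1 − 32.6 = 2.5
x=9: ŷ = -5 + 4.7·9 = 37.3; e = 35.8 − 37.3 = -1.5
Signs: + − − + −
Runs: +×1, −×2, +×1, −×1 → 4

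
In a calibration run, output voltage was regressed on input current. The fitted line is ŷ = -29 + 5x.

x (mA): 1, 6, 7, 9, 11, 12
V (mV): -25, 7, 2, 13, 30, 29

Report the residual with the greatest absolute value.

x=1: ŷ = -29 + 5·1 = -24; e = -25 − (-24) = -1
x=6: ŷ = -29 + 5·6 = 1; e = 7 − 1 = 6
x=7: ŷ = -29 + 5·7 = 6; e = 2 − 6 = -4
x=9: ŷ = -29 + 5·9 = 16; e = 13 − 16 = -3
x=11: ŷ = -29 + 5·11 = 26; e = 30 − 26 = 4
x=12: ŷ = -29 + 5·12 = 31; e = 29 − 31 = -2
Largest |e| is 6 at x = 6, residual 6.

e = 6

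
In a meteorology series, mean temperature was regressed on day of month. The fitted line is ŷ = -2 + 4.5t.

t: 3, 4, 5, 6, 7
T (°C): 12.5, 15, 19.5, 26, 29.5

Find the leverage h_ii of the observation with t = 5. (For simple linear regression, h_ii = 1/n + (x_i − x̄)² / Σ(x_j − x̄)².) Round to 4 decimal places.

h = 0.2000

t̄ = (3 + 4 + 5 + 6 + 7)/5 = 5
Σ(t − t̄)² = 4 + 1 + 0 + 1 + 4 = 10
h = 1/5 + (0)²/10 = 0.2 + 0 = 0.2000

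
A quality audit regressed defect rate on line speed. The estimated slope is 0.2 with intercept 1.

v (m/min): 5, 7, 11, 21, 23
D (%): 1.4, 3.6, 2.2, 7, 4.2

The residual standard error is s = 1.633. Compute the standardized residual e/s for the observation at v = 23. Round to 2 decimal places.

ŷ = 1 + 0.2·23 = 5.6
e = 4.2 − 5.6 = -1.4
e/s = -1.4 / 1.633 = -0.86

-0.86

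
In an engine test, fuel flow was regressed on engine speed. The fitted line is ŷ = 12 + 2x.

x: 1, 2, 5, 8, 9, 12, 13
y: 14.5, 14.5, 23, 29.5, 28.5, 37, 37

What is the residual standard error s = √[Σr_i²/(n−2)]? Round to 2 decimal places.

s = 1.41

x=1: ŷ = 12 + 2·1 = 14; r = 14.5 − 14 = 0.5
x=2: ŷ = 12 + 2·2 = 16; r = 14.5 − 16 = -1.5
x=5: ŷ = 12 + 2·5 = 22; r = 23 − 22 = 1
x=8: ŷ = 12 + 2·8 = 28; r = 29.5 − 28 = 1.5
x=9: ŷ = 12 + 2·9 = 30; r = 28.5 − 30 = -1.5
x=12: ŷ = 12 + 2·12 = 36; r = 37 − 36 = 1
x=13: ŷ = 12 + 2·13 = 38; r = 37 − 38 = -1
SSE = 0.25 + 2.25 + 1 + 2.25 + 2.25 + 1 + 1 = 10
s = √(10/5) = √2 ≈ 1.41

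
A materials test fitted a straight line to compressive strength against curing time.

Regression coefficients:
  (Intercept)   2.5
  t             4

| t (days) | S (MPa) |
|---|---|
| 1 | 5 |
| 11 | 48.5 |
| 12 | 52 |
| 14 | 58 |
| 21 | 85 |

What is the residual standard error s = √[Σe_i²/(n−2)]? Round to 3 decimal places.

t=1: ŷ = 2.5 + 4·1 = 6.5; e = 5 − 6.5 = -1.5
t=11: ŷ = 2.5 + 4·11 = 46.5; e = 48.5 − 46.5 = 2
t=12: ŷ = 2.5 + 4·12 = 50.5; e = 52 − 50.5 = 1.5
t=14: ŷ = 2.5 + 4·14 = 58.5; e = 58 − 58.5 = -0.5
t=21: ŷ = 2.5 + 4·21 = 86.5; e = 85 − 86.5 = -1.5
SSE = 2.25 + 4 + 2.25 + 0.25 + 2.25 = 11
s = √(11/3) = √3.66667 ≈ 1.915

s = 1.915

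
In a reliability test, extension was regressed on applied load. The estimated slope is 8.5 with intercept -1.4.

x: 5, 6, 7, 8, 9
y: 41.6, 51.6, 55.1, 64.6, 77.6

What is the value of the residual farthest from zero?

e = -3

x=5: ŷ = -1.4 + 8.5·5 = 41.1; e = 41.6 − 41.1 = 0.5
x=6: ŷ = -1.4 + 8.5·6 = 49.6; e = 51.6 − 49.6 = 2
x=7: ŷ = -1.4 + 8.5·7 = 58.1; e = 55.1 − 58.1 = -3
x=8: ŷ = -1.4 + 8.5·8 = 66.6; e = 64.6 − 66.6 = -2
x=9: ŷ = -1.4 + 8.5·9 = 75.1; e = 77.6 − 75.1 = 2.5
Largest |e| is 3 at x = 7, residual -3.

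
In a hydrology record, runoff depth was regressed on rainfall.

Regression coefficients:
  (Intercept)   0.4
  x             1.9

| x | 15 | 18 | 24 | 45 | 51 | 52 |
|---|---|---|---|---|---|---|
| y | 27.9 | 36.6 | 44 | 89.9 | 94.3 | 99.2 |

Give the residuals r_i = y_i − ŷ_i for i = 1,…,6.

x=15: ŷ = 0.4 + 1.9·15 = 28.9; r = 27.9 − 28.9 = -1
x=18: ŷ = 0.4 + 1.9·18 = 34.6; r = 36.6 − 34.6 = 2
x=24: ŷ = 0.4 + 1.9·24 = 46; r = 44 − 46 = -2
x=45: ŷ = 0.4 + 1.9·45 = 85.9; r = 89.9 − 85.9 = 4
x=51: ŷ = 0.4 + 1.9·51 = 97.3; r = 94.3 − 97.3 = -3
x=52: ŷ = 0.4 + 1.9·52 = 99.2; r = 99.2 − 99.2 = 0

-1, 2, -2, 4, -3, 0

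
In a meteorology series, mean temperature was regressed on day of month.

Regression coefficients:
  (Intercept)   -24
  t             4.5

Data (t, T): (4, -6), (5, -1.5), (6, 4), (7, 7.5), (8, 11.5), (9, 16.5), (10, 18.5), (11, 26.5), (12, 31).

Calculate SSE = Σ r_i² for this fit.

SSE = 9.5

t=4: T̂ = -24 + 4.5·4 = -6; r = -6 − (-6) = 0
t=5: T̂ = -24 + 4.5·5 = -1.5; r = -1.5 − (-1.5) = 0
t=6: T̂ = -24 + 4.5·6 = 3; r = 4 − 3 = 1
t=7: T̂ = -24 + 4.5·7 = 7.5; r = 7.5 − 7.5 = 0
t=8: T̂ = -24 + 4.5·8 = 12; r = 11.5 − 12 = -0.5
t=9: T̂ = -24 + 4.5·9 = 16.5; r = 16.5 − 16.5 = 0
t=10: T̂ = -24 + 4.5·10 = 21; r = 18.5 − 21 = -2.5
t=11: T̂ = -24 + 4.5·11 = 25.5; r = 26.5 − 25.5 = 1
t=12: T̂ = -24 + 4.5·12 = 30; r = 31 − 30 = 1
SSE = 0 + 0 + 1 + 0 + 0.25 + 0 + 6.25 + 1 + 1 = 9.5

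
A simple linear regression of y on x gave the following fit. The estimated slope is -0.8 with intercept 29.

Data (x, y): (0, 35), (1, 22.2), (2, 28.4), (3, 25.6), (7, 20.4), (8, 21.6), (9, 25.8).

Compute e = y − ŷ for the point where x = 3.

ŷ = 29 − 0.8·3 = 26.6
e = 25.6 − 26.6 = -1

e = -1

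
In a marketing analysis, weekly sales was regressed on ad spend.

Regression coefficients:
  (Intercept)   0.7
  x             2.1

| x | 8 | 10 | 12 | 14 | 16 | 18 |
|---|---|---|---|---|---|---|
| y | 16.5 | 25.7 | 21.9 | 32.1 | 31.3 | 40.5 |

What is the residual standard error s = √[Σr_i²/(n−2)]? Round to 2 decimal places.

s = 3.54

x=8: ŷ = 0.7 + 2.1·8 = 17.5; r = 16.5 − 17.5 = -1
x=10: ŷ = 0.7 + 2.1·10 = 21.7; r = 25.7 − 21.7 = 4
x=12: ŷ = 0.7 + 2.1·12 = 25.9; r = 21.9 − 25.9 = -4
x=14: ŷ = 0.7 + 2.1·14 = 30.1; r = 32.1 − 30.1 = 2
x=16: ŷ = 0.7 + 2.1·16 = 34.3; r = 31.3 − 34.3 = -3
x=18: ŷ = 0.7 + 2.1·18 = 38.5; r = 40.5 − 38.5 = 2
SSE = 1 + 16 + 16 + 4 + 9 + 4 = 50
s = √(50/4) = √12.5 ≈ 3.54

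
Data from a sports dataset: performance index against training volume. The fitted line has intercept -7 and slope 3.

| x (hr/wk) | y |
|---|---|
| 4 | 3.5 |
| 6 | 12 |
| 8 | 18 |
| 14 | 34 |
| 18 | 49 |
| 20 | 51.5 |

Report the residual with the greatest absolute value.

x=4: ŷ = -7 + 3·4 = 5; r = 3.5 − 5 = -1.5
x=6: ŷ = -7 + 3·6 = 11; r = 12 − 11 = 1
x=8: ŷ = -7 + 3·8 = 17; r = 18 − 17 = 1
x=14: ŷ = -7 + 3·14 = 35; r = 34 − 35 = -1
x=18: ŷ = -7 + 3·18 = 47; r = 49 − 47 = 2
x=20: ŷ = -7 + 3·20 = 53; r = 51.5 − 53 = -1.5
Largest |r| is 2 at x = 18, residual 2.

r = 2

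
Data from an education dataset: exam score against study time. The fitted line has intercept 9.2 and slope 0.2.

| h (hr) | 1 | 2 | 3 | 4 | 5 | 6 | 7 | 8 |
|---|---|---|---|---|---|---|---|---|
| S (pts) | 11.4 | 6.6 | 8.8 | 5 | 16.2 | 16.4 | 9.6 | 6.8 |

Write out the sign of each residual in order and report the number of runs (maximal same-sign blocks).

h=1: Ŝ = 9.2 + 0.2·1 = 9.4; e = 11.4 − 9.4 = 2
h=2: Ŝ = 9.2 + 0.2·2 = 9.6; e = 6.6 − 9.6 = -3
h=3: Ŝ = 9.2 + 0.2·3 = 9.8; e = 8.8 − 9.8 = -1
h=4: Ŝ = 9.2 + 0.2·4 = 10; e = 5 − 10 = -5
h=5: Ŝ = 9.2 + 0.2·5 = 10.2; e = 16.2 − 10.2 = 6
h=6: Ŝ = 9.2 + 0.2·6 = 10.4; e = 16.4 − 10.4 = 6
h=7: Ŝ = 9.2 + 0.2·7 = 10.6; e = 9.6 − 10.6 = -1
h=8: Ŝ = 9.2 + 0.2·8 = 10.8; e = 6.8 − 10.8 = -4
Signs: + − − − + + − −
Runs: +×1, −×3, +×2, −×2 → 4

4 runs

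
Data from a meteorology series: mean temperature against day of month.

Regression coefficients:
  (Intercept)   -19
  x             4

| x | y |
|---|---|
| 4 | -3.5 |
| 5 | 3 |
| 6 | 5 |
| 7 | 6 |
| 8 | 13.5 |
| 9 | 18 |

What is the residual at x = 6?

r = 0

ŷ = -19 + 4·6 = 5
r = 5 − 5 = 0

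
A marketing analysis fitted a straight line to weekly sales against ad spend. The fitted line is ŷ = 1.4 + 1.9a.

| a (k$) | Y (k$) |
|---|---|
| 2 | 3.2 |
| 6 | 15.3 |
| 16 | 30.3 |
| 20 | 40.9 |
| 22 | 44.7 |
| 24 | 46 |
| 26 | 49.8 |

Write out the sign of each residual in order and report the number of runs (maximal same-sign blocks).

5 runs

a=2: ŷ = 1.4 + 1.9·2 = 5.2; r = 3.2 − 5.2 = -2
a=6: ŷ = 1.4 + 1.9·6 = 12.8; r = 15.3 − 12.8 = 2.5
a=16: ŷ = 1.4 + 1.9·16 = 31.8; r = 30.3 − 31.8 = -1.5
a=20: ŷ = 1.4 + 1.9·20 = 39.4; r = 40.9 − 39.4 = 1.5
a=22: ŷ = 1.4 + 1.9·22 = 43.2; r = 44.7 − 43.2 = 1.5
a=24: ŷ = 1.4 + 1.9·24 = 47; r = 46 − 47 = -1
a=26: ŷ = 1.4 + 1.9·26 = 50.8; r = 49.8 − 50.8 = -1
Signs: − + − + + − −
Runs: −×1, +×1, −×1, +×2, −×2 → 5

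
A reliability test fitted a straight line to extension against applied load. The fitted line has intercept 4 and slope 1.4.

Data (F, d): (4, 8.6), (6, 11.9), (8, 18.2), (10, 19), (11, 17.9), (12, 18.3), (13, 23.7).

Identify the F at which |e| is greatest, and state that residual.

F = 8, e = 3

F=4: d̂ = 4 + 1.4·4 = 9.6; e = 8.6 − 9.6 = -1
F=6: d̂ = 4 + 1.4·6 = 12.4; e = 11.9 − 12.4 = -0.5
F=8: d̂ = 4 + 1.4·8 = 15.2; e = 18.2 − 15.2 = 3
F=10: d̂ = 4 + 1.4·10 = 18; e = 19 − 18 = 1
F=11: d̂ = 4 + 1.4·11 = 19.4; e = 17.9 − 19.4 = -1.5
F=12: d̂ = 4 + 1.4·12 = 20.8; e = 18.3 − 20.8 = -2.5
F=13: d̂ = 4 + 1.4·13 = 22.2; e = 23.7 − 22.2 = 1.5
Largest |e| is 3 at F = 8, residual 3.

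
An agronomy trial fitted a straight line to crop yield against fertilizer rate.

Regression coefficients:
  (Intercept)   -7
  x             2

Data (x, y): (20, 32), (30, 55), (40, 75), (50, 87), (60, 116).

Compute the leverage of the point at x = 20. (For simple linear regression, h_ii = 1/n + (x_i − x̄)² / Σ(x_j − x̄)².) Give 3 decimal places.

x̄ = (20 + 30 + 40 + 50 + 60)/5 = 40
Σ(x − x̄)² = 400 + 100 + 0 + 100 + 400 = 1000
h = 1/5 + (-20)²/1000 = 0.2 + 0.4 = 0.600

h = 0.600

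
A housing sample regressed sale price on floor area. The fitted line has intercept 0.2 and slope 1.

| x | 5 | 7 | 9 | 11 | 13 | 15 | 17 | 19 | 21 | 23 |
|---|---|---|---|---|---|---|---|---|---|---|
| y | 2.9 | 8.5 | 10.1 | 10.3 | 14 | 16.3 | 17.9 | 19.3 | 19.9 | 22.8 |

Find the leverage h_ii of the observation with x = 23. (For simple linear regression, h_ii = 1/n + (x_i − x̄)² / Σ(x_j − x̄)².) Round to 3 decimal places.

x̄ = (5 + 7 + 9 + 11 + 13 + 15 + 17 + 19 + 21 + 23)/10 = 14
Σ(x − x̄)² = 81 + 49 + 25 + 9 + 1 + 1 + 9 + 25 + 49 + 81 = 330
h = 1/10 + (9)²/330 = 0.1 + 0.245455 = 0.345

h = 0.345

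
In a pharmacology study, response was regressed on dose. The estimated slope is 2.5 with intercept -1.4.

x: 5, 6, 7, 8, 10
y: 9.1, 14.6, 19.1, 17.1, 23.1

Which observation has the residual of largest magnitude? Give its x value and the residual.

x=5: ŷ = -1.4 + 2.5·5 = 11.1; e = 9.1 − 11.1 = -2
x=6: ŷ = -1.4 + 2.5·6 = 13.6; e = 14.6 − 13.6 = 1
x=7: ŷ = -1.4 + 2.5·7 = 16.1; e = 19.1 − 16.1 = 3
x=8: ŷ = -1.4 + 2.5·8 = 18.6; e = 17.1 − 18.6 = -1.5
x=10: ŷ = -1.4 + 2.5·10 = 23.6; e = 23.1 − 23.6 = -0.5
Largest |e| is 3 at x = 7, residual 3.

x = 7, e = 3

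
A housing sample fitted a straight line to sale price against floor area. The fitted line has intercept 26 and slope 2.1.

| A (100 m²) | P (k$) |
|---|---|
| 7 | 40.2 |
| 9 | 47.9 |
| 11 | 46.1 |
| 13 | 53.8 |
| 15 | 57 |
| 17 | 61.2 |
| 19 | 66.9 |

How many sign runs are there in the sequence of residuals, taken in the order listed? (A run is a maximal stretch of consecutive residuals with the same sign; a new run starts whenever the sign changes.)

A=7: P̂ = 26 + 2.1·7 = 40.7; r = 40.2 − 40.7 = -0.5
A=9: P̂ = 26 + 2.1·9 = 44.9; r = 47.9 − 44.9 = 3
A=11: P̂ = 26 + 2.1·11 = 49.1; r = 46.1 − 49.1 = -3
A=13: P̂ = 26 + 2.1·13 = 53.3; r = 53.8 − 53.3 = 0.5
A=15: P̂ = 26 + 2.1·15 = 57.5; r = 57 − 57.5 = -0.5
A=17: P̂ = 26 + 2.1·17 = 61.7; r = 61.2 − 61.7 = -0.5
A=19: P̂ = 26 + 2.1·19 = 65.9; r = 66.9 − 65.9 = 1
Signs: − + − + − − +
Runs: −×1, +×1, −×1, +×1, −×2, +×1 → 6

6 runs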